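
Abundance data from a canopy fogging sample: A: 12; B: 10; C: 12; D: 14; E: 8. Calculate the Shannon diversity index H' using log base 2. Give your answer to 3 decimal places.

2.297

Total N = 12+10+12+14+8 = 56, so the proportions are 0.21429, 0.17857, 0.21429, 0.25, 0.14286 (working shown to 5 dp, full precision carried).
Each pᵢ log₂ pᵢ term: 0.21429×(-2.22239)=-0.47623, 0.17857×(-2.48543)=-0.44383, 0.21429×(-2.22239)=-0.47623, 0.25×(-2.00000)=-0.50000, 0.14286×(-2.80735)=-0.40105.
Sum = -2.29733, so H' = 2.297.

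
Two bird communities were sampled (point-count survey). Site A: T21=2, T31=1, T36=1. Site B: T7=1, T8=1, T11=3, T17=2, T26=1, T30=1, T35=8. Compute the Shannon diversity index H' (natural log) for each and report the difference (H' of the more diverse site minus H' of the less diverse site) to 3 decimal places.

Site A: N=4, proportions 0.5, 0.25, 0.25, giving H' = 1.03972 (working shown to 5 dp, full precision carried).
Site B: N=17, proportions 0.05882, 0.05882, 0.17647, 0.11765, 0.05882, 0.05882, 0.47059, giving H' = 1.57923.
Difference = |1.03972 − 1.57923| = 0.53951, i.e. 0.540 to 3 decimal places.

0.540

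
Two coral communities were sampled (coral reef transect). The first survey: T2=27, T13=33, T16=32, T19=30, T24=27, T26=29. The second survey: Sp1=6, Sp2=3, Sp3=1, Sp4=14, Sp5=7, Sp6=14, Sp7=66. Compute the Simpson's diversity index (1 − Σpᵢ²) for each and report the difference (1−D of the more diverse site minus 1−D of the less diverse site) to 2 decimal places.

0.23

The first survey: N=178, proportions 0.1517, 0.1854, 0.1798, 0.1685, 0.1517, 0.1629, giving 1−D = 0.8323 (working shown to 4 dp, full precision carried).
The second survey: N=111, proportions 0.0541, 0.027, 0.009, 0.1261, 0.0631, 0.1261, 0.5946, giving 1−D = 0.6069.
Difference = |0.8323 − 0.6069| = 0.2254, i.e. 0.23 to 2 decimal places.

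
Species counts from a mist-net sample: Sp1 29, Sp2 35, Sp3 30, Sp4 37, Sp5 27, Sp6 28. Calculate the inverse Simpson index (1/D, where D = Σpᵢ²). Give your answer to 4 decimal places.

Total N = 29+35+30+37+27+28 = 186, so the proportions are 0.15591398, 0.18817204, 0.16129032, 0.19892473, 0.14516129, 0.15053763 (working shown to 8 dp, full precision carried).
D = 0.15591398² + 0.18817204² + 0.16129032² + 0.19892473² + 0.14516129² + 0.15053763² = 0.02430917 + 0.03540872 + 0.02601457 + 0.03957105 + 0.02107180 + 0.02266158 = 0.16903688.
So 1/D = 5.915869, i.e. 5.9159 to 4 decimal places.

5.9159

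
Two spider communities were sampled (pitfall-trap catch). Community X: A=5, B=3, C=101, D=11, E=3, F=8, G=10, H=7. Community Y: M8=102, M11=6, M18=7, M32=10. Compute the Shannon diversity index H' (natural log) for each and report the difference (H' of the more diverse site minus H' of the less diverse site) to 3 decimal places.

0.535

Community X: N=148, proportions 0.03378, 0.02027, 0.68243, 0.07432, 0.02027, 0.05405, 0.06757, 0.0473, giving H' = 1.21055 (working shown to 5 dp, full precision carried).
Community Y: N=125, proportions 0.816, 0.048, 0.056, 0.08, giving H' = 0.67515.
Difference = |1.21055 − 0.67515| = 0.53540, i.e. 0.535 to 3 decimal places.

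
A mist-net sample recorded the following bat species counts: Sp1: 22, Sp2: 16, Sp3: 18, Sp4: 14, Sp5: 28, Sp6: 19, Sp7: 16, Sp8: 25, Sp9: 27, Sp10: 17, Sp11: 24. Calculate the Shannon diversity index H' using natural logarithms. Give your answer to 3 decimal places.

Total N = 22+16+18+14+28+19+16+25+27+17+24 = 226, so the proportions are 0.09735, 0.0708, 0.07965, 0.06195, 0.12389, 0.08407, 0.0708, 0.11062, 0.11947, 0.07522, 0.10619 (working shown to 5 dp, full precision carried).
Each pᵢ ln pᵢ term: 0.09735×(-2.32949)=-0.22676, 0.0708×(-2.64795)=-0.18747, 0.07965×(-2.53016)=-0.20152, 0.06195×(-2.78148)=-0.17230, 0.12389×(-2.08833)=-0.25873, 0.08407×(-2.47610)=-0.20817, 0.0708×(-2.64795)=-0.18747, 0.11062×(-2.20166)=-0.24355, 0.11947×(-2.12470)=-0.25384, 0.07522×(-2.58732)=-0.19462, 0.10619×(-2.24248)=-0.23814.
Sum = -2.37256, so H' = 2.373.

2.373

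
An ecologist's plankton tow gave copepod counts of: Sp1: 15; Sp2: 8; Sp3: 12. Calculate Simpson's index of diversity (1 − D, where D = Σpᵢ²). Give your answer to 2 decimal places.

Total N = 15+8+12 = 35, so the proportions are 0.4286, 0.2286, 0.3429 (working shown to 4 dp, full precision carried).
D = 0.4286² + 0.2286² + 0.3429² = 0.1837 + 0.0522 + 0.1176 = 0.3535.
So 1 − D = 0.6465, i.e. 0.65 to 2 decimal places.

0.65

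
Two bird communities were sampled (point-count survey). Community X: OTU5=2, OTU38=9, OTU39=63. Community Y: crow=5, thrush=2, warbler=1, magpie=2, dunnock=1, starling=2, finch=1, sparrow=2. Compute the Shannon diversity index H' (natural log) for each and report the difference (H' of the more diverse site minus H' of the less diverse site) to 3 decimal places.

1.432

Community X: N=74, proportions 0.02703, 0.12162, 0.85135, giving H' = 0.49084 (working shown to 5 dp, full precision carried).
Community Y: N=16, proportions 0.3125, 0.125, 0.0625, 0.125, 0.0625, 0.125, 0.0625, 0.125, giving H' = 1.92307.
Difference = |0.49084 − 1.92307| = 1.43223, i.e. 1.432 to 3 decimal places.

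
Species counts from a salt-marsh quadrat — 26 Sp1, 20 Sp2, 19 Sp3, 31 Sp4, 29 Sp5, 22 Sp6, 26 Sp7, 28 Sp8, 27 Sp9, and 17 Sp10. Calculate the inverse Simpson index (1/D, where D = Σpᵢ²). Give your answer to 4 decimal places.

Total N = 26+20+19+31+29+22+26+28+27+17 = 245, so the proportions are 0.10612245, 0.08163265, 0.07755102, 0.12653061, 0.11836735, 0.08979592, 0.10612245, 0.11428571, 0.11020408, 0.06938776 (working shown to 8 dp, full precision carried).
D = 0.10612245² + 0.08163265² + 0.07755102² + 0.12653061² + 0.11836735² + 0.08979592² + 0.10612245² + 0.11428571² + 0.11020408² + 0.06938776² = 0.01126197 + 0.00666389 + 0.00601416 + 0.01601000 + 0.01401083 + 0.00806331 + 0.01126197 + 0.01306122 + 0.01214494 + 0.00481466 = 0.10330696.
So 1/D = 9.679890, i.e. 9.6799 to 4 decimal places.

9.6799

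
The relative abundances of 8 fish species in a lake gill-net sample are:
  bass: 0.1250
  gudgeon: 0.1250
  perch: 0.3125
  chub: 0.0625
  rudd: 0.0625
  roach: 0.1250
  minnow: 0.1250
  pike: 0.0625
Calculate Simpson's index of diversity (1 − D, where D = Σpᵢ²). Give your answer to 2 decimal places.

D = 0.125² + 0.125² + 0.3125² + 0.0625² + 0.0625² + 0.125² + 0.125² + 0.0625² = 0.0156 + 0.0156 + 0.0977 + 0.0039 + 0.0039 + 0.0156 + 0.0156 + 0.0039 = 0.1719 (working shown to 4 dp, full precision carried).
So 1 − D = 0.8281, i.e. 0.83 to 2 decimal places.

0.83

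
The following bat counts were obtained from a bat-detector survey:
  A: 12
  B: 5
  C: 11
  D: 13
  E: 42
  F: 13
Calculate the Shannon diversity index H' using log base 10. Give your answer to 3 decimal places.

0.680

Total N = 12+5+11+13+42+13 = 96, so the proportions are 0.125, 0.05208, 0.11458, 0.13542, 0.4375, 0.13542 (working shown to 5 dp, full precision carried).
Each pᵢ log₁₀ pᵢ term: 0.125×(-0.90309)=-0.11289, 0.05208×(-1.28330)=-0.06684, 0.11458×(-0.94088)=-0.10781, 0.13542×(-0.86833)=-0.11759, 0.4375×(-0.35902)=-0.15707, 0.13542×(-0.86833)=-0.11759.
Sum = -0.67978, so H' = 0.680.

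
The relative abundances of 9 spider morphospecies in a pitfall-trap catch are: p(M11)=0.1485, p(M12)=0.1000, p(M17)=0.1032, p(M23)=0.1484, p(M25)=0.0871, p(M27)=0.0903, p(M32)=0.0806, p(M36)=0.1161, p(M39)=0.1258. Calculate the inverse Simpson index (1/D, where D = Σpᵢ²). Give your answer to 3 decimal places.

8.601

D = 0.1485² + 0.1² + 0.1032² + 0.1484² + 0.0871² + 0.0903² + 0.0806² + 0.1161² + 0.1258² = 0.0220522 + 0.0100000 + 0.0106502 + 0.0220226 + 0.0075864 + 0.0081541 + 0.0064964 + 0.0134792 + 0.0158256 = 0.1162668 (working shown to 7 dp, full precision carried).
So 1/D = 8.60091, i.e. 8.601 to 3 decimal places.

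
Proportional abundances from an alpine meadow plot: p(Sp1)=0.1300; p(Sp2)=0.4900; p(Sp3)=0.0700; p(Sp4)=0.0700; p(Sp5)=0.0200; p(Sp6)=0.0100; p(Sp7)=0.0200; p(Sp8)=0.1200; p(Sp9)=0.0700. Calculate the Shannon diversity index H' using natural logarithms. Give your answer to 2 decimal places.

1.63

Each pᵢ ln pᵢ term (working shown to 4 dp, full precision carried): 0.13×(-2.0402)=-0.2652, 0.49×(-0.7133)=-0.3495, 0.07×(-2.6593)=-0.1861, 0.07×(-2.6593)=-0.1861, 0.02×(-3.9120)=-0.0782, 0.01×(-4.6052)=-0.0461, 0.02×(-3.9120)=-0.0782, 0.12×(-2.1203)=-0.2544, 0.07×(-2.6593)=-0.1861.
Sum = -1.6302, so H' = 1.63.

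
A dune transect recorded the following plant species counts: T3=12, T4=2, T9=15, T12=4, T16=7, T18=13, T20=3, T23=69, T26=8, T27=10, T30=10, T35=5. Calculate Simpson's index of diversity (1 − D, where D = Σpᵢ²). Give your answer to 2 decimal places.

0.77

Total N = 12+2+15+4+7+13+3+69+8+10+10+5 = 158, so the proportions are 0.0759, 0.0127, 0.0949, 0.0253, 0.0443, 0.0823, 0.019, 0.4367, 0.0506, 0.0633, 0.0633, 0.0316 (working shown to 4 dp, full precision carried).
D = 0.0759² + 0.0127² + 0.0949² + 0.0253² + 0.0443² + 0.0823² + 0.019² + 0.4367² + 0.0506² + 0.0633² + 0.0633² + 0.0316² = 0.0058 + 0.0002 + 0.0090 + 0.0006 + 0.0020 + 0.0068 + 0.0004 + 0.1907 + 0.0026 + 0.0040 + 0.0040 + 0.0010 = 0.2270.
So 1 − D = 0.7730, i.e. 0.77 to 2 decimal places.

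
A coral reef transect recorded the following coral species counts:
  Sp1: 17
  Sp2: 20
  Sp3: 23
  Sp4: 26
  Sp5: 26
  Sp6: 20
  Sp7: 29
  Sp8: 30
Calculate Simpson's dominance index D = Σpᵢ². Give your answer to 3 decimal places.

0.129

Total N = 17+20+23+26+26+20+29+30 = 191, so the proportions are 0.08901, 0.10471, 0.12042, 0.13613, 0.13613, 0.10471, 0.15183, 0.15707 (working shown to 5 dp, full precision carried).
D = 0.08901² + 0.10471² + 0.12042² + 0.13613² + 0.13613² + 0.10471² + 0.15183² + 0.15707² = 0.00792 + 0.01096 + 0.01450 + 0.01853 + 0.01853 + 0.01096 + 0.02305 + 0.02467 = 0.12914.
To 3 decimal places, D = 0.129.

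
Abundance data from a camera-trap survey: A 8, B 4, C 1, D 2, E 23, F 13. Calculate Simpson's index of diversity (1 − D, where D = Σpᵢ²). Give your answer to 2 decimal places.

0.70

Total N = 8+4+1+2+23+13 = 51, so the proportions are 0.1569, 0.0784, 0.0196, 0.0392, 0.451, 0.2549 (working shown to 4 dp, full precision carried).
D = 0.1569² + 0.0784² + 0.0196² + 0.0392² + 0.451² + 0.2549² = 0.0246 + 0.0062 + 0.0004 + 0.0015 + 0.2034 + 0.0650 = 0.3010.
So 1 − D = 0.6990, i.e. 0.70 to 2 decimal places.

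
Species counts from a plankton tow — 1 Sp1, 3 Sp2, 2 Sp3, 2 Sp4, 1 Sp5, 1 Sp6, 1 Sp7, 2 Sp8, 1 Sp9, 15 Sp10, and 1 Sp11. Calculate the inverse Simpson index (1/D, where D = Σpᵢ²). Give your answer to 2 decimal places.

3.57

Total N = 1+3+2+2+1+1+1+2+1+15+1 = 30, so the proportions are 0.033333, 0.1, 0.066667, 0.066667, 0.033333, 0.033333, 0.033333, 0.066667, 0.033333, 0.5, 0.033333 (working shown to 6 dp, full precision carried).
D = 0.033333² + 0.1² + 0.066667² + 0.066667² + 0.033333² + 0.033333² + 0.033333² + 0.066667² + 0.033333² + 0.5² + 0.033333² = 0.001111 + 0.010000 + 0.004444 + 0.004444 + 0.001111 + 0.001111 + 0.001111 + 0.004444 + 0.001111 + 0.250000 + 0.001111 = 0.280000.
So 1/D = 3.5714, i.e. 3.57 to 2 decimal places.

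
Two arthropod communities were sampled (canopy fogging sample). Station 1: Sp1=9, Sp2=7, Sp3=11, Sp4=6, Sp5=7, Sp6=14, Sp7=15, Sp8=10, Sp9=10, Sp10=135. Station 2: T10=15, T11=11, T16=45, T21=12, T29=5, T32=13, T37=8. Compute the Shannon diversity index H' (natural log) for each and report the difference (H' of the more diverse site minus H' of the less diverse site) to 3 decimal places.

Station 1: N=224, proportions 0.040179, 0.03125, 0.049107, 0.026786, 0.03125, 0.0625, 0.066964, 0.044643, 0.044643, 0.602679, giving H' = 1.527822 (working shown to 6 dp, full precision carried).
Station 2: N=109, proportions 0.137615, 0.100917, 0.412844, 0.110092, 0.045872, 0.119266, 0.073394, giving H' = 1.699207.
Difference = |1.527822 − 1.699207| = 0.171385, i.e. 0.171 to 3 decimal places.

0.171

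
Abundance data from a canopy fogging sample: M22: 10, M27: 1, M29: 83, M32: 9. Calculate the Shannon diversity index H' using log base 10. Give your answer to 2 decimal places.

0.29

Total N = 10+1+83+9 = 103, so the proportions are 0.0971, 0.0097, 0.8058, 0.0874 (working shown to 4 dp, full precision carried).
Each pᵢ log₁₀ pᵢ term: 0.0971×(-1.0128)=-0.0983, 0.0097×(-2.0128)=-0.0195, 0.8058×(-0.0938)=-0.0756, 0.0874×(-1.0586)=-0.0925.
Sum = -0.2859, so H' = 0.29.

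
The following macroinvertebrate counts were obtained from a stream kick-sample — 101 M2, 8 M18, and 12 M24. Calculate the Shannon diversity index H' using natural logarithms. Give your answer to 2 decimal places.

Total N = 101+8+12 = 121, so the proportions are 0.8347, 0.0661, 0.0992 (working shown to 4 dp, full precision carried).
Each pᵢ ln pᵢ term: 0.8347×(-0.1807)=-0.1508, 0.0661×(-2.7163)=-0.1796, 0.0992×(-2.3109)=-0.2292.
Sum = -0.5596, so H' = 0.56.

0.56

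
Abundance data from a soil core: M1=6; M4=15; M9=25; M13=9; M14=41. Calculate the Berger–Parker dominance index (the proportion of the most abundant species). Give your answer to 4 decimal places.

0.4271

Total N = 6+15+25+9+41 = 96, so the proportions are 0.0625, 0.15625, 0.260417, 0.09375, 0.427083 (working shown to 6 dp, full precision carried).
The largest proportion is 0.427083, i.e. d = 0.4271 to 4 decimal places.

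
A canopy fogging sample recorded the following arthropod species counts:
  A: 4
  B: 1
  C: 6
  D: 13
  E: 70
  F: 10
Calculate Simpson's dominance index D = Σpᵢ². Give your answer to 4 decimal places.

Total N = 4+1+6+13+70+10 = 104, so the proportions are 0.038462, 0.009615, 0.057692, 0.125, 0.673077, 0.096154 (working shown to 6 dp, full precision carried).
D = 0.038462² + 0.009615² + 0.057692² + 0.125² + 0.673077² + 0.096154² = 0.001479 + 0.000092 + 0.003328 + 0.015625 + 0.453033 + 0.009246 = 0.482803.
To 4 decimal places, D = 0.4828.

0.4828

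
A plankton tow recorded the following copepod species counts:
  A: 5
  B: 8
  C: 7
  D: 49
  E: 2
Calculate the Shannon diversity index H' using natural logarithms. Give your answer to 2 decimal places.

1.02

Total N = 5+8+7+49+2 = 71, so the proportions are 0.0704, 0.1127, 0.0986, 0.6901, 0.0282 (working shown to 4 dp, full precision carried).
Each pᵢ ln pᵢ term: 0.0704×(-2.6532)=-0.1868, 0.1127×(-2.1832)=-0.2460, 0.0986×(-2.3168)=-0.2284, 0.6901×(-0.3709)=-0.2559, 0.0282×(-3.5695)=-0.1006.
Sum = -1.0178, so H' = 1.02.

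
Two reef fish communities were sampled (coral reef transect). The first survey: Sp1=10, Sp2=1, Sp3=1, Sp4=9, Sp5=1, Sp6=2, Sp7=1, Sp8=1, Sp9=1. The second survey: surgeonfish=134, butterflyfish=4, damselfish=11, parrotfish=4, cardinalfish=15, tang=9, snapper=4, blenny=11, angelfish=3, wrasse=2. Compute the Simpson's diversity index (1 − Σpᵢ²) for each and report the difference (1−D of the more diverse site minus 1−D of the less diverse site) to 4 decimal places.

0.2164

The first survey: N=27, proportions 0.3703704, 0.037037, 0.037037, 0.3333333, 0.037037, 0.0740741, 0.037037, 0.037037, 0.037037, giving 1−D = 0.7379973 (working shown to 7 dp, full precision carried).
The second survey: N=197, proportions 0.680203, 0.0203046, 0.0558376, 0.0203046, 0.0761421, 0.0456853, 0.0203046, 0.0558376, 0.0152284, 0.0101523, giving 1−D = 0.5216316.
Difference = |0.7379973 − 0.5216316| = 0.2163657, i.e. 0.2164 to 4 decimal places.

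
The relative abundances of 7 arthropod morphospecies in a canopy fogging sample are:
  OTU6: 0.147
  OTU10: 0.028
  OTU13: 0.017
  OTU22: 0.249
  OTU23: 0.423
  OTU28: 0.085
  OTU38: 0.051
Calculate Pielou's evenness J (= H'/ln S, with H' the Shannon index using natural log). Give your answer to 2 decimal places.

0.78

H' = −Σ pᵢ ln pᵢ = −((-0.2818) + (-0.1001) + (-0.0693) + (-0.3462) + (-0.3639) + (-0.2095) + (-0.1518)) = 1.5227 (working shown to 4 dp, full precision carried).
With S = 7 species, ln S = 1.9459, so J = 1.5227/1.9459 = 0.7825, i.e. 0.78 to 2 decimal places.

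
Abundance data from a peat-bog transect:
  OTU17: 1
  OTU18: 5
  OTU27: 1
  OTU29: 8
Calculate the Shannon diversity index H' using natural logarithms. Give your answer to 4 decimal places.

Total N = 1+5+1+8 = 15, so the proportions are 0.066667, 0.333333, 0.066667, 0.533333 (working shown to 6 dp, full precision carried).
Each pᵢ ln pᵢ term: 0.066667×(-2.708050)=-0.180537, 0.333333×(-1.098612)=-0.366204, 0.066667×(-2.708050)=-0.180537, 0.533333×(-0.628609)=-0.335258.
Sum = -1.062535, so H' = 1.0625.

1.0625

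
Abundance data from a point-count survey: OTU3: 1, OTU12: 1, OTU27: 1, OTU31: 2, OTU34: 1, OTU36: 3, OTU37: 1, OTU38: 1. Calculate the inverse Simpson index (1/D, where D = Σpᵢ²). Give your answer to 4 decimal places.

6.3684

Total N = 1+1+1+2+1+3+1+1 = 11, so the proportions are 0.09090909, 0.09090909, 0.09090909, 0.18181818, 0.09090909, 0.27272727, 0.09090909, 0.09090909 (working shown to 8 dp, full precision carried).
D = 0.09090909² + 0.09090909² + 0.09090909² + 0.18181818² + 0.09090909² + 0.27272727² + 0.09090909² + 0.09090909² = 0.00826446 + 0.00826446 + 0.00826446 + 0.03305785 + 0.00826446 + 0.07438017 + 0.00826446 + 0.00826446 = 0.15702479.
So 1/D = 6.368421, i.e. 6.3684 to 4 decimal places.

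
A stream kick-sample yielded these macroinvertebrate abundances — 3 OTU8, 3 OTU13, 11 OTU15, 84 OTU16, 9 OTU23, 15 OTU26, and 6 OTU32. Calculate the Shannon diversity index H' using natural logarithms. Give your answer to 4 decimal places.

Total N = 3+3+11+84+9+15+6 = 131, so the proportions are 0.022901, 0.022901, 0.083969, 0.641221, 0.068702, 0.114504, 0.045802 (working shown to 6 dp, full precision carried).
Each pᵢ ln pᵢ term: 0.022901×(-3.776585)=-0.086487, 0.022901×(-3.776585)=-0.086487, 0.083969×(-2.477302)=-0.208018, 0.641221×(-0.444381)=-0.284946, 0.068702×(-2.677973)=-0.183983, 0.114504×(-2.167147)=-0.248147, 0.045802×(-3.083438)=-0.141226.
Sum = -1.239293, so H' = 1.2393.

1.2393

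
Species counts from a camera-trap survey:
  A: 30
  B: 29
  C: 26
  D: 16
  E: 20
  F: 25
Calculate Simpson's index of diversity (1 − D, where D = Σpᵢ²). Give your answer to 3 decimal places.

0.827

Total N = 30+29+26+16+20+25 = 146, so the proportions are 0.20548, 0.19863, 0.17808, 0.10959, 0.13699, 0.17123 (working shown to 5 dp, full precision carried).
D = 0.20548² + 0.19863² + 0.17808² + 0.10959² + 0.13699² + 0.17123² = 0.04222 + 0.03945 + 0.03171 + 0.01201 + 0.01877 + 0.02932 = 0.17348.
So 1 − D = 0.82652, i.e. 0.827 to 3 decimal places.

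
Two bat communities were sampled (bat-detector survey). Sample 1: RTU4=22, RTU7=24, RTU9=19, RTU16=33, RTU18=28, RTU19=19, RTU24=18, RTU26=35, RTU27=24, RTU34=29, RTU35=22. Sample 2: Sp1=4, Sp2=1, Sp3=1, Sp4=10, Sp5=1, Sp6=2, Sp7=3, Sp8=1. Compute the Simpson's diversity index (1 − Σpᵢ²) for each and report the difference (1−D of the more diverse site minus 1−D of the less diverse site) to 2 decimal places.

0.16

Sample 1: N=273, proportions 0.0806, 0.0879, 0.0696, 0.1209, 0.1026, 0.0696, 0.0659, 0.1282, 0.0879, 0.1062, 0.0806, giving 1−D = 0.9047 (working shown to 4 dp, full precision carried).
Sample 2: N=23, proportions 0.1739, 0.0435, 0.0435, 0.4348, 0.0435, 0.087, 0.1304, 0.0435, giving 1−D = 0.7486.
Difference = |0.9047 − 0.7486| = 0.1561, i.e. 0.16 to 2 decimal places.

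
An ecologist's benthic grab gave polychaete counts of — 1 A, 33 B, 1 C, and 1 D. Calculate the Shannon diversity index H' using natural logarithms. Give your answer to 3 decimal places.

Total N = 1+33+1+1 = 36, so the proportions are 0.02778, 0.91667, 0.02778, 0.02778 (working shown to 5 dp, full precision carried).
Each pᵢ ln pᵢ term: 0.02778×(-3.58352)=-0.09954, 0.91667×(-0.08701)=-0.07976, 0.02778×(-3.58352)=-0.09954, 0.02778×(-3.58352)=-0.09954.
Sum = -0.37839, so H' = 0.378.

0.378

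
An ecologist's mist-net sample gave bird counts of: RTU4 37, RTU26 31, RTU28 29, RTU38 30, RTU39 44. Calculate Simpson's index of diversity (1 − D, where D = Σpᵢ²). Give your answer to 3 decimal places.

0.795

Total N = 37+31+29+30+44 = 171, so the proportions are 0.21637, 0.18129, 0.16959, 0.17544, 0.25731 (working shown to 5 dp, full precision carried).
D = 0.21637² + 0.18129² + 0.16959² + 0.17544² + 0.25731² = 0.04682 + 0.03286 + 0.02876 + 0.03078 + 0.06621 = 0.20543.
So 1 − D = 0.79457, i.e. 0.795 to 3 decimal places.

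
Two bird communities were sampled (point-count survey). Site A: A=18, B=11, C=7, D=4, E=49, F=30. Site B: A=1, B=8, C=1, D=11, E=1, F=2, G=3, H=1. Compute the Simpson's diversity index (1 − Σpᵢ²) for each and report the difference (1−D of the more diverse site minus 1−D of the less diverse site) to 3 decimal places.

0.011

Site A: N=119, proportions 0.15126, 0.09244, 0.05882, 0.03361, 0.41176, 0.2521, giving 1−D = 0.73088 (working shown to 5 dp, full precision carried).
Site B: N=28, proportions 0.03571, 0.28571, 0.03571, 0.39286, 0.03571, 0.07143, 0.10714, 0.03571, giving 1−D = 0.74235.
Difference = |0.73088 − 0.74235| = 0.01147, i.e. 0.011 to 3 decimal places.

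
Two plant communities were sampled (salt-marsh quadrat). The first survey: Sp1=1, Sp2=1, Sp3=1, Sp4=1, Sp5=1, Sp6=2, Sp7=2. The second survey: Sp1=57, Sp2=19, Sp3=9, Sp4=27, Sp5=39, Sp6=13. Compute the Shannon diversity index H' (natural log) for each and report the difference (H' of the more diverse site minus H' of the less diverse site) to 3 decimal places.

The first survey: N=9, proportions 0.11111, 0.11111, 0.11111, 0.11111, 0.11111, 0.22222, 0.22222, giving H' = 1.88916 (working shown to 5 dp, full precision carried).
The second survey: N=164, proportions 0.34756, 0.11585, 0.05488, 0.16463, 0.2378, 0.07927, giving H' = 1.61582.
Difference = |1.88916 − 1.61582| = 0.27334, i.e. 0.273 to 3 decimal places.

0.273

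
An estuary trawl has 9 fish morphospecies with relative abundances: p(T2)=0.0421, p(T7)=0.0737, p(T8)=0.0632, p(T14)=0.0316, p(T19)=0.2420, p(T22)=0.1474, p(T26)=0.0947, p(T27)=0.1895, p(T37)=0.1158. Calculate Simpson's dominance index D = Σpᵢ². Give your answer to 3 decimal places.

0.151

D = 0.0421² + 0.0737² + 0.0632² + 0.0316² + 0.242² + 0.1474² + 0.0947² + 0.1895² + 0.1158² = 0.00177 + 0.00543 + 0.00399 + 0.00100 + 0.05856 + 0.02173 + 0.00897 + 0.03591 + 0.01341 = 0.15078 (working shown to 5 dp, full precision carried).
To 3 decimal places, D = 0.151.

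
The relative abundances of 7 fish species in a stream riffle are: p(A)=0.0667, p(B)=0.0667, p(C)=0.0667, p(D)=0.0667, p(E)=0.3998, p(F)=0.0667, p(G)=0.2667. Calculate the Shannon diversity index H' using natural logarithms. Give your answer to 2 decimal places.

Each pᵢ ln pᵢ term (working shown to 4 dp, full precision carried): 0.0667×(-2.7076)=-0.1806, 0.0667×(-2.7076)=-0.1806, 0.0667×(-2.7076)=-0.1806, 0.0667×(-2.7076)=-0.1806, 0.3998×(-0.9168)=-0.3665, 0.0667×(-2.7076)=-0.1806, 0.2667×(-1.3216)=-0.3525.
Sum = -1.6220, so H' = 1.62.

1.62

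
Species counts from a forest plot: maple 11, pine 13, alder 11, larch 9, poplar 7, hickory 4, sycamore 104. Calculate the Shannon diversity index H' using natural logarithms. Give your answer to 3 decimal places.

1.245

Total N = 11+13+11+9+7+4+104 = 159, so the proportions are 0.06918, 0.08176, 0.06918, 0.0566, 0.04403, 0.02516, 0.65409 (working shown to 5 dp, full precision carried).
Each pᵢ ln pᵢ term: 0.06918×(-2.67101)=-0.18479, 0.08176×(-2.50395)=-0.20473, 0.06918×(-2.67101)=-0.18479, 0.0566×(-2.87168)=-0.16255, 0.04403×(-3.12299)=-0.13749, 0.02516×(-3.68261)=-0.09264, 0.65409×(-0.42451)=-0.27767.
Sum = -1.24465, so H' = 1.245.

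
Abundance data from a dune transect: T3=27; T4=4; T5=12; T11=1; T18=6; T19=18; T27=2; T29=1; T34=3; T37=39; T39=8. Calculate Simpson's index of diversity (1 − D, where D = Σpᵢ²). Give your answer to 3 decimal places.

Total N = 27+4+12+1+6+18+2+1+3+39+8 = 121, so the proportions are 0.22314, 0.03306, 0.09917, 0.00826, 0.04959, 0.14876, 0.01653, 0.00826, 0.02479, 0.32231, 0.06612 (working shown to 5 dp, full precision carried).
D = 0.22314² + 0.03306² + 0.09917² + 0.00826² + 0.04959² + 0.14876² + 0.01653² + 0.00826² + 0.02479² + 0.32231² + 0.06612² = 0.04979 + 0.00109 + 0.00984 + 0.00007 + 0.00246 + 0.02213 + 0.00027 + 0.00007 + 0.00061 + 0.10389 + 0.00437 = 0.19459.
So 1 − D = 0.80541, i.e. 0.805 to 3 decimal places.

0.805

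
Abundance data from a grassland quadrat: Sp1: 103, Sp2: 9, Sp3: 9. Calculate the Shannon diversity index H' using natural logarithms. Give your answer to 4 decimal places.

Total N = 103+9+9 = 121, so the proportions are 0.85124, 0.07438, 0.07438 (working shown to 6 dp, full precision carried).
Each pᵢ ln pᵢ term: 0.85124×(-0.161062)=-0.137102, 0.07438×(-2.598566)=-0.193282, 0.07438×(-2.598566)=-0.193282.
Sum = -0.523666, so H' = 0.5237.

0.5237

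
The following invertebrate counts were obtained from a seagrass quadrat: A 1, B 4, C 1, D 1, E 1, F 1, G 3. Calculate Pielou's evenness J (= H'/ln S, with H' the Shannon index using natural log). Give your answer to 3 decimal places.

0.898

Total N = 1+4+1+1+1+1+3 = 12, so the proportions are 0.08333, 0.33333, 0.08333, 0.08333, 0.08333, 0.08333, 0.25 (working shown to 5 dp, full precision carried).
H' = −Σ pᵢ ln pᵢ = −((-0.20708) + (-0.36620) + (-0.20708) + (-0.20708) + (-0.20708) + (-0.20708) + (-0.34657)) = 1.74816.
With S = 7 species, ln S = 1.94591, so J = 1.74816/1.94591 = 0.89837, i.e. 0.898 to 3 decimal places.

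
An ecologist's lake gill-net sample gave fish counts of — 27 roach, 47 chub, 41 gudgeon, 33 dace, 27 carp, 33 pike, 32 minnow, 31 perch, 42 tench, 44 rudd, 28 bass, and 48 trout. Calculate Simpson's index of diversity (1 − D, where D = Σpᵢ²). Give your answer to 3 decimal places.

Total N = 27+47+41+33+27+33+32+31+42+44+28+48 = 433, so the proportions are 0.06236, 0.10855, 0.09469, 0.07621, 0.06236, 0.07621, 0.0739, 0.07159, 0.097, 0.10162, 0.06467, 0.11085 (working shown to 5 dp, full precision carried).
D = 0.06236² + 0.10855² + 0.09469² + 0.07621² + 0.06236² + 0.07621² + 0.0739² + 0.07159² + 0.097² + 0.10162² + 0.06467² + 0.11085² = 0.00389 + 0.01178 + 0.00897 + 0.00581 + 0.00389 + 0.00581 + 0.00546 + 0.00513 + 0.00941 + 0.01033 + 0.00418 + 0.01229 = 0.08693.
So 1 − D = 0.91307, i.e. 0.913 to 3 decimal places.

0.913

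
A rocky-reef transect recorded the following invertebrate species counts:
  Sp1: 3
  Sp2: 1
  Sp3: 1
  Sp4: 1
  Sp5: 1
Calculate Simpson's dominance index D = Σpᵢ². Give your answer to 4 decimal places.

0.2653

Total N = 3+1+1+1+1 = 7, so the proportions are 0.428571, 0.142857, 0.142857, 0.142857, 0.142857 (working shown to 6 dp, full precision carried).
D = 0.428571² + 0.142857² + 0.142857² + 0.142857² + 0.142857² = 0.183673 + 0.020408 + 0.020408 + 0.020408 + 0.020408 = 0.265306.
To 4 decimal places, D = 0.2653.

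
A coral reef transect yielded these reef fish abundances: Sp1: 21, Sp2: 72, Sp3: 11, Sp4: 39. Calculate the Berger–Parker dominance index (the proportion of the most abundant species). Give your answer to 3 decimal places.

0.503

Total N = 21+72+11+39 = 143, so the proportions are 0.146853, 0.503497, 0.076923, 0.272727 (working shown to 6 dp, full precision carried).
The largest proportion is 0.503497, i.e. d = 0.503 to 3 decimal places.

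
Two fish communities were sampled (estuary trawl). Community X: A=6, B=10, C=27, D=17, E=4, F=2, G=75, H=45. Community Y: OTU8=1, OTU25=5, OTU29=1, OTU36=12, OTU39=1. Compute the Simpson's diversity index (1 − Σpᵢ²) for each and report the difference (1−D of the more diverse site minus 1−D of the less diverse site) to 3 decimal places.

Community X: N=186, proportions 0.03226, 0.05376, 0.14516, 0.0914, 0.02151, 0.01075, 0.40323, 0.24194, giving 1−D = 0.74494 (working shown to 5 dp, full precision carried).
Community Y: N=20, proportions 0.05, 0.25, 0.05, 0.6, 0.05, giving 1−D = 0.57000.
Difference = |0.74494 − 0.57000| = 0.17494, i.e. 0.175 to 3 decimal places.

0.175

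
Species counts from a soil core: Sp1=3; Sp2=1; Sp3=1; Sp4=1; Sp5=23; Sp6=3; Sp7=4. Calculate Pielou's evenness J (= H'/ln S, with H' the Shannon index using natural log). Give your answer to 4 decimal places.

0.6389

Total N = 3+1+1+1+23+3+4 = 36, so the proportions are 0.083333, 0.027778, 0.027778, 0.027778, 0.638889, 0.083333, 0.111111 (working shown to 6 dp, full precision carried).
H' = −Σ pᵢ ln pᵢ = −((-0.207076) + (-0.099542) + (-0.099542) + (-0.099542) + (-0.286238) + (-0.207076) + (-0.244136)) = 1.243152.
With S = 7 species, ln S = 1.945910, so J = 1.243152/1.945910 = 0.638854, i.e. 0.6389 to 4 decimal places.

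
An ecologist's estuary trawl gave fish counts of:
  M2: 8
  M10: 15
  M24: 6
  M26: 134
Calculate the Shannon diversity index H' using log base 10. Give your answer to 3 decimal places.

Total N = 8+15+6+134 = 163, so the proportions are 0.04908, 0.09202, 0.03681, 0.82209 (working shown to 5 dp, full precision carried).
Each pᵢ log₁₀ pᵢ term: 0.04908×(-1.30910)=-0.06425, 0.09202×(-1.03610)=-0.09535, 0.03681×(-1.43404)=-0.05279, 0.82209×(-0.08508)=-0.06995.
Sum = -0.28233, so H' = 0.282.

0.282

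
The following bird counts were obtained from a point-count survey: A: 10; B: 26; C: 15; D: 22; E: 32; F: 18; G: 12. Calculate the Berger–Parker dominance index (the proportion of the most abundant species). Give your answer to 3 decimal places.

0.237

Total N = 10+26+15+22+32+18+12 = 135, so the proportions are 0.07407, 0.19259, 0.11111, 0.16296, 0.23704, 0.13333, 0.08889 (working shown to 5 dp, full precision carried).
The largest proportion is 0.23704, i.e. d = 0.237 to 3 decimal places.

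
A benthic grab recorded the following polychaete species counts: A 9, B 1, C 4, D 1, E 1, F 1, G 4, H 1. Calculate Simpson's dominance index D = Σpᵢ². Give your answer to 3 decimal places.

0.244

Total N = 9+1+4+1+1+1+4+1 = 22, so the proportions are 0.40909, 0.04545, 0.18182, 0.04545, 0.04545, 0.04545, 0.18182, 0.04545 (working shown to 5 dp, full precision carried).
D = 0.40909² + 0.04545² + 0.18182² + 0.04545² + 0.04545² + 0.04545² + 0.18182² + 0.04545² = 0.16736 + 0.00207 + 0.03306 + 0.00207 + 0.00207 + 0.00207 + 0.03306 + 0.00207 = 0.24380.
To 3 decimal places, D = 0.244.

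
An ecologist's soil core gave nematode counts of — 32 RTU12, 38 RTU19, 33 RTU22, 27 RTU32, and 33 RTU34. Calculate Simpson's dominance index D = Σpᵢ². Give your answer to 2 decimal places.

0.20

Total N = 32+38+33+27+33 = 163, so the proportions are 0.1963, 0.2331, 0.2025, 0.1656, 0.2025 (working shown to 4 dp, full precision carried).
D = 0.1963² + 0.2331² + 0.2025² + 0.1656² + 0.2025² = 0.0385 + 0.0543 + 0.0410 + 0.0274 + 0.0410 = 0.2023.
To 2 decimal places, D = 0.20.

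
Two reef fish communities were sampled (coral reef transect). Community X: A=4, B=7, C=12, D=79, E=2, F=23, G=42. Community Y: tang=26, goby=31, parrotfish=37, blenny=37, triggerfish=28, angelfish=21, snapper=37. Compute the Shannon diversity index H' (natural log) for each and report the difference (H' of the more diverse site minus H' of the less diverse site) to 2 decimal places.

Community X: N=169, proportions 0.0237, 0.0414, 0.071, 0.4675, 0.0118, 0.1361, 0.2485, giving H' = 1.4337 (working shown to 4 dp, full precision carried).
Community Y: N=217, proportions 0.1198, 0.1429, 0.1705, 0.1705, 0.129, 0.0968, 0.1705, giving H' = 1.9273.
Difference = |1.4337 − 1.9273| = 0.4936, i.e. 0.49 to 2 decimal places.

0.49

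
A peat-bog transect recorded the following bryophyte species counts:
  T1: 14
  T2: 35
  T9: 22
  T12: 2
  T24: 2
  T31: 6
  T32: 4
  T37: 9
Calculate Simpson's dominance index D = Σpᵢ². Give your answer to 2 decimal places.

Total N = 14+35+22+2+2+6+4+9 = 94, so the proportions are 0.1489, 0.3723, 0.234, 0.0213, 0.0213, 0.0638, 0.0426, 0.0957 (working shown to 4 dp, full precision carried).
D = 0.1489² + 0.3723² + 0.234² + 0.0213² + 0.0213² + 0.0638² + 0.0426² + 0.0957² = 0.0222 + 0.1386 + 0.0548 + 0.0005 + 0.0005 + 0.0041 + 0.0018 + 0.0092 = 0.2316.
To 2 decimal places, D = 0.23.

0.23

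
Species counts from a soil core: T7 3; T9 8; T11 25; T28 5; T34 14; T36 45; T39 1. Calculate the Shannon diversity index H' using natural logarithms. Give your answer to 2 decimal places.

1.48

Total N = 3+8+25+5+14+45+1 = 101, so the proportions are 0.0297, 0.0792, 0.2475, 0.0495, 0.1386, 0.4455, 0.0099 (working shown to 4 dp, full precision carried).
Each pᵢ ln pᵢ term: 0.0297×(-3.5165)=-0.1045, 0.0792×(-2.5357)=-0.2008, 0.2475×(-1.3962)=-0.3456, 0.0495×(-3.0057)=-0.1488, 0.1386×(-1.9761)=-0.2739, 0.4455×(-0.8085)=-0.3602, 0.0099×(-4.6151)=-0.0457.
Sum = -1.4795, so H' = 1.48.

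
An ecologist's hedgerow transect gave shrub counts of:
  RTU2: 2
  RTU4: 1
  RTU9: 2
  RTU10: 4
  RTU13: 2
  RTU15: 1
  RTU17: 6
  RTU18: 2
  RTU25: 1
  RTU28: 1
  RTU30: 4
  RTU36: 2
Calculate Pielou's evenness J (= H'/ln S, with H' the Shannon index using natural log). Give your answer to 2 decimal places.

Total N = 2+1+2+4+2+1+6+2+1+1+4+2 = 28, so the proportions are 0.0714, 0.0357, 0.0714, 0.1429, 0.0714, 0.0357, 0.2143, 0.0714, 0.0357, 0.0357, 0.1429, 0.0714 (working shown to 4 dp, full precision carried).
H' = −Σ pᵢ ln pᵢ = −((-0.1885) + (-0.1190) + (-0.1885) + (-0.2780) + (-0.1885) + (-0.1190) + (-0.3301) + (-0.1885) + (-0.1190) + (-0.1190) + (-0.2780) + (-0.1885)) = 2.3046.
With S = 12 species, ln S = 2.4849, so J = 2.3046/2.4849 = 0.9274, i.e. 0.93 to 2 decimal places.

0.93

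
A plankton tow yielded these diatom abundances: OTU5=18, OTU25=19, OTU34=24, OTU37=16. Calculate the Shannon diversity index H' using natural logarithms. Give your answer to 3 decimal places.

1.375

Total N = 18+19+24+16 = 77, so the proportions are 0.23377, 0.24675, 0.31169, 0.20779 (working shown to 5 dp, full precision carried).
Each pᵢ ln pᵢ term: 0.23377×(-1.45343)=-0.33976, 0.24675×(-1.39937)=-0.34530, 0.31169×(-1.16575)=-0.36335, 0.20779×(-1.57122)=-0.32649.
Sum = -1.37490, so H' = 1.375.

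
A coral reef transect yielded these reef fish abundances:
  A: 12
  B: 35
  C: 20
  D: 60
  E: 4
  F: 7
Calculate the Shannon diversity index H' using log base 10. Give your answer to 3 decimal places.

Total N = 12+35+20+60+4+7 = 138, so the proportions are 0.08696, 0.25362, 0.14493, 0.43478, 0.02899, 0.05072 (working shown to 5 dp, full precision carried).
Each pᵢ log₁₀ pᵢ term: 0.08696×(-1.06070)=-0.09223, 0.25362×(-0.59581)=-0.15111, 0.14493×(-0.83885)=-0.12157, 0.43478×(-0.36173)=-0.15727, 0.02899×(-1.53782)=-0.04457, 0.05072×(-1.29478)=-0.06568.
Sum = -0.63244, so H' = 0.632.

0.632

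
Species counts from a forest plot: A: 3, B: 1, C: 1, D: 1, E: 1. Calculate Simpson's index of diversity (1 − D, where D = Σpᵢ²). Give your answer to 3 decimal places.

0.735

Total N = 3+1+1+1+1 = 7, so the proportions are 0.42857, 0.14286, 0.14286, 0.14286, 0.14286 (working shown to 5 dp, full precision carried).
D = 0.42857² + 0.14286² + 0.14286² + 0.14286² + 0.14286² = 0.18367 + 0.02041 + 0.02041 + 0.02041 + 0.02041 = 0.26531.
So 1 − D = 0.73469, i.e. 0.735 to 3 decimal places.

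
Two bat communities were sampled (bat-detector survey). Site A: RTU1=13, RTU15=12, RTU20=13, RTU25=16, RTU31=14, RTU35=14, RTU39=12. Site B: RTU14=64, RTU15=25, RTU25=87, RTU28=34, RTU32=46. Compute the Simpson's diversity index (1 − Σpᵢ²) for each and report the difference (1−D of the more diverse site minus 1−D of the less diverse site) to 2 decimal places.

0.09

Site A: N=94, proportions 0.1383, 0.1277, 0.1383, 0.1702, 0.1489, 0.1489, 0.1277, giving 1−D = 0.8558 (working shown to 4 dp, full precision carried).
Site B: N=256, proportions 0.25, 0.0977, 0.3398, 0.1328, 0.1797, giving 1−D = 0.7625.
Difference = |0.8558 − 0.7625| = 0.0933, i.e. 0.09 to 2 decimal places.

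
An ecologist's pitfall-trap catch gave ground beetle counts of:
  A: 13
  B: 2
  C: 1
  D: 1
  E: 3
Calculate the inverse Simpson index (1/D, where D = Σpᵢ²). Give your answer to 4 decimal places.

Total N = 13+2+1+1+3 = 20, so the proportions are 0.65, 0.1, 0.05, 0.05, 0.15 (working shown to 7 dp, full precision carried).
D = 0.65² + 0.1² + 0.05² + 0.05² + 0.15² = 0.4225000 + 0.0100000 + 0.0025000 + 0.0025000 + 0.0225000 = 0.4600000.
So 1/D = 2.173913, i.e. 2.1739 to 4 decimal places.

2.1739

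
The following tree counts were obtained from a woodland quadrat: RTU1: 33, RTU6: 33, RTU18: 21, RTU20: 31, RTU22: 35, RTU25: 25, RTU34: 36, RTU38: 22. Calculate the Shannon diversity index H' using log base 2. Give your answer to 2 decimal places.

2.97

Total N = 33+33+21+31+35+25+36+22 = 236, so the proportions are 0.1398, 0.1398, 0.089, 0.1314, 0.1483, 0.1059, 0.1525, 0.0932 (working shown to 4 dp, full precision carried).
Each pᵢ log₂ pᵢ term: 0.1398×(-2.8382)=-0.3969, 0.1398×(-2.8382)=-0.3969, 0.089×(-3.4903)=-0.3106, 0.1314×(-2.9284)=-0.3847, 0.1483×(-2.7534)=-0.4083, 0.1059×(-3.2388)=-0.3431, 0.1525×(-2.7127)=-0.4138, 0.0932×(-3.4232)=-0.3191.
Sum = -2.9733, so H' = 2.97.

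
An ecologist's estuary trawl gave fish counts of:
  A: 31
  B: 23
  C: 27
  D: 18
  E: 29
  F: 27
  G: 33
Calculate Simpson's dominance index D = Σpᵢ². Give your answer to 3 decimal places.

0.147

Total N = 31+23+27+18+29+27+33 = 188, so the proportions are 0.16489, 0.12234, 0.14362, 0.09574, 0.15426, 0.14362, 0.17553 (working shown to 5 dp, full precision carried).
D = 0.16489² + 0.12234² + 0.14362² + 0.09574² + 0.15426² + 0.14362² + 0.17553² = 0.02719 + 0.01497 + 0.02063 + 0.00917 + 0.02379 + 0.02063 + 0.03081 = 0.14718.
To 3 decimal places, D = 0.147.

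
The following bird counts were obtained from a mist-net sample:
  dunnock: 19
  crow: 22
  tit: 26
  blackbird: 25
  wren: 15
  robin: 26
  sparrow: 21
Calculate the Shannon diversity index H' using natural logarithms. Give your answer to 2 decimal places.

Total N = 19+22+26+25+15+26+21 = 154, so the proportions are 0.1234, 0.1429, 0.1688, 0.1623, 0.0974, 0.1688, 0.1364 (working shown to 4 dp, full precision carried).
Each pᵢ ln pᵢ term: 0.1234×(-2.0925)=-0.2582, 0.1429×(-1.9459)=-0.2780, 0.1688×(-1.7789)=-0.3003, 0.1623×(-1.8181)=-0.2951, 0.0974×(-2.3289)=-0.2268, 0.1688×(-1.7789)=-0.3003, 0.1364×(-1.9924)=-0.2717.
Sum = -1.9305, so H' = 1.93.

1.93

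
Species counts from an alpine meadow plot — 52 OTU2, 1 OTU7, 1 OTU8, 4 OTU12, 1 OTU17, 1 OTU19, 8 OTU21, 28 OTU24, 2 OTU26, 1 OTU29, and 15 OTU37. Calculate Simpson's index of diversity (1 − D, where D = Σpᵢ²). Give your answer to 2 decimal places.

0.71

Total N = 52+1+1+4+1+1+8+28+2+1+15 = 114, so the proportions are 0.4561, 0.0088, 0.0088, 0.0351, 0.0088, 0.0088, 0.0702, 0.2456, 0.0175, 0.0088, 0.1316 (working shown to 4 dp, full precision carried).
D = 0.4561² + 0.0088² + 0.0088² + 0.0351² + 0.0088² + 0.0088² + 0.0702² + 0.2456² + 0.0175² + 0.0088² + 0.1316² = 0.2081 + 0.0001 + 0.0001 + 0.0012 + 0.0001 + 0.0001 + 0.0049 + 0.0603 + 0.0003 + 0.0001 + 0.0173 = 0.2926.
So 1 − D = 0.7074, i.e. 0.71 to 2 decimal places.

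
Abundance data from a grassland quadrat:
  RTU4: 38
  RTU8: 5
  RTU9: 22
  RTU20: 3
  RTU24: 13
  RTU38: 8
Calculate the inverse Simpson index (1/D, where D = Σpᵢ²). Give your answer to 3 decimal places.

3.609

Total N = 38+5+22+3+13+8 = 89, so the proportions are 0.4269663, 0.0561798, 0.247191, 0.0337079, 0.1460674, 0.0898876 (working shown to 7 dp, full precision carried).
D = 0.4269663² + 0.0561798² + 0.247191² + 0.0337079² + 0.1460674² + 0.0898876² = 0.1823002 + 0.0031562 + 0.0611034 + 0.0011362 + 0.0213357 + 0.0080798 = 0.2771115.
So 1/D = 3.60866, i.e. 3.609 to 3 decimal places.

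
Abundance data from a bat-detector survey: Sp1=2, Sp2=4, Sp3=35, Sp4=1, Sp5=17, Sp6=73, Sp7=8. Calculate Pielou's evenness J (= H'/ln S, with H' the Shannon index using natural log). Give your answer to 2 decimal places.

0.67

Total N = 2+4+35+1+17+73+8 = 140, so the proportions are 0.0143, 0.0286, 0.25, 0.0071, 0.1214, 0.5214, 0.0571 (working shown to 4 dp, full precision carried).
H' = −Σ pᵢ ln pᵢ = −((-0.0607) + (-0.1016) + (-0.3466) + (-0.0353) + (-0.2560) + (-0.3395) + (-0.1636)) = 1.3033.
With S = 7 species, ln S = 1.9459, so J = 1.3033/1.9459 = 0.6697, i.e. 0.67 to 2 decimal places.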